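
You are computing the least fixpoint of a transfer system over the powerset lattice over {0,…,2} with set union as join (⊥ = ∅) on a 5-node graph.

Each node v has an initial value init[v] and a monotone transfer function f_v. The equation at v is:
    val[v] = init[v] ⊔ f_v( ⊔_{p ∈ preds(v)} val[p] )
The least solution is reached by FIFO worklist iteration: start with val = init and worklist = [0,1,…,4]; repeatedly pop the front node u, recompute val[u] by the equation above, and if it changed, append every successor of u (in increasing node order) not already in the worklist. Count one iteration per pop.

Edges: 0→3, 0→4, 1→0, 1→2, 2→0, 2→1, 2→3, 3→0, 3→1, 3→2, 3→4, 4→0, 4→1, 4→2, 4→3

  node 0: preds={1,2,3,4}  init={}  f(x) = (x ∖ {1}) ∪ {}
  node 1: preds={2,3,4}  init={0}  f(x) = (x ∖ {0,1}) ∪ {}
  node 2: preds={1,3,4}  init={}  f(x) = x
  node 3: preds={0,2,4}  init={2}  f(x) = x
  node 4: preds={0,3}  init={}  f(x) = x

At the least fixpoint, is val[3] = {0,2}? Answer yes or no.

yes

Iteration log — 9 steps:
  step 1. node 0  ⊔preds={0,2}  new={0,2}  old={}  +wl: 
  step 2. node 1  ⊔preds={2}  new={0,2}  old={0}  +wl: 0
  step 3. node 2  ⊔preds={0,2}  new={0,2}  old={}  +wl: 1
  step 4. node 3  ⊔preds={0,2}  new={0,2}  old={2}  +wl: 2
  step 5. node 4  ⊔preds={0,2}  new={0,2}  old={}  +wl: 3
  step 6. node 0  ⊔preds={0,2}  new={0,2}  stable
  step 7. node 1  ⊔preds={0,2}  new={0,2}  stable
  step 8. node 2  ⊔preds={0,2}  new={0,2}  stable
  step 9. node 3  ⊔preds={0,2}  new={0,2}  stable

Least fixpoint reached:
  node 0: {0,2}
  node 1: {0,2}
  node 2: {0,2}
  node 3: {0,2}
  node 4: {0,2}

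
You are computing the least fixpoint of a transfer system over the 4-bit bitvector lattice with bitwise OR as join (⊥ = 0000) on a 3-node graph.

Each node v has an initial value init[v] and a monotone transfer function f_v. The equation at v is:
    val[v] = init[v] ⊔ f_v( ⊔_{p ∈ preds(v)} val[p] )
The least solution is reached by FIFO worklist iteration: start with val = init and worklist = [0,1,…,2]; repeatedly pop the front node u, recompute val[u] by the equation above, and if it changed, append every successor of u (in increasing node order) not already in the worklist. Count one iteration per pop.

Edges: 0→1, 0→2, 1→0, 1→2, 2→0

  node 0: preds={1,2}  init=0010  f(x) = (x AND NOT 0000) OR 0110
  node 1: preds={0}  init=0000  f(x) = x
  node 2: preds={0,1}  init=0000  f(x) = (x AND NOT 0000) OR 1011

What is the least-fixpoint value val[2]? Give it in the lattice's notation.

Worklist (7 pops):
  #1 pop 0: in=0000 → 0110 (was 0010); enqueue []
  #2 pop 1: in=0110 → 0110 (was 0000); enqueue [0]
  #3 pop 2: in=0110 → 1111 (was 0000); enqueue []
  #4 pop 0: in=1111 → 1111 (was 0110); enqueue [1,2]
  #5 pop 1: in=1111 → 1111 (was 0110); enqueue [0]
  #6 pop 2: in=1111 → 1111 (no change)
  #7 pop 0: in=1111 → 1111 (no change)

Fixpoint:
  val[0] = 1111
  val[1] = 1111
  val[2] = 1111

1111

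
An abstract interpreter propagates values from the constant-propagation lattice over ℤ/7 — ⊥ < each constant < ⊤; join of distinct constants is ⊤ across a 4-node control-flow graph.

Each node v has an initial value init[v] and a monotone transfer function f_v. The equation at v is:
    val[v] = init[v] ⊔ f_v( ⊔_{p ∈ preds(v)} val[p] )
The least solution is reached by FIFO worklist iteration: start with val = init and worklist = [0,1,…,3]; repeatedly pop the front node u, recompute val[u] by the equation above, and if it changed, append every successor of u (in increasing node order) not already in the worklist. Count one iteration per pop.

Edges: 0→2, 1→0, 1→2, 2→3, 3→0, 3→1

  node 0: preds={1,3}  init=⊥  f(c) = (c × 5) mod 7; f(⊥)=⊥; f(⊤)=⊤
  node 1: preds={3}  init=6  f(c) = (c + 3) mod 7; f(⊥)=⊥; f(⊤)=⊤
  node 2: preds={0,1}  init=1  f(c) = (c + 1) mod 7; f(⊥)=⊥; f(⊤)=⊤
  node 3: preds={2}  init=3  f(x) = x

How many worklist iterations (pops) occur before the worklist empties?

Iteration log — 8 steps:
  step 1. node 0  ⊔preds=⊤  new=⊤  old=⊥  +wl: 
  step 2. node 1  ⊔preds=3  new=6  stable
  step 3. node 2  ⊔preds=⊤  new=⊤  old=1  +wl: 
  step 4. node 3  ⊔preds=⊤  new=⊤  old=3  +wl: 0,1
  step 5. node 0  ⊔preds=⊤  new=⊤  stable
  step 6. node 1  ⊔preds=⊤  new=⊤  old=6  +wl: 0,2
  step 7. node 0  ⊔preds=⊤  new=⊤  stable
  step 8. node 2  ⊔preds=⊤  new=⊤  stable

Least fixpoint reached:
  node 0: ⊤
  node 1: ⊤
  node 2: ⊤
  node 3: ⊤

8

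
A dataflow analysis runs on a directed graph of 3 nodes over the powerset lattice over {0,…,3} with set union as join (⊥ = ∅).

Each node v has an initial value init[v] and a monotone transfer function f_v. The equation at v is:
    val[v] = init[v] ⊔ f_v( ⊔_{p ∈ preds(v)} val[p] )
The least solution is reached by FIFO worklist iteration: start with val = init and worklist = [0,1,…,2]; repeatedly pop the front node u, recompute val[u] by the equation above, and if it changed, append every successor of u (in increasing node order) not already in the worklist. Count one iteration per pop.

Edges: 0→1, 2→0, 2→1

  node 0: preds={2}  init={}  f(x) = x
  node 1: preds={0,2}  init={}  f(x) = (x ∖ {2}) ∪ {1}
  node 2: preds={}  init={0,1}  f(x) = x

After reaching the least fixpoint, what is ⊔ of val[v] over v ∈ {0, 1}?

{0,1}

Worklist (3 pops):
  #1 pop 0: in={0,1} → {0,1} (was {}); enqueue []
  #2 pop 1: in={0,1} → {0,1} (was {}); enqueue []
  #3 pop 2: in={} → {0,1} (no change)

Fixpoint:
  val[0] = {0,1}
  val[1] = {0,1}
  val[2] = {0,1}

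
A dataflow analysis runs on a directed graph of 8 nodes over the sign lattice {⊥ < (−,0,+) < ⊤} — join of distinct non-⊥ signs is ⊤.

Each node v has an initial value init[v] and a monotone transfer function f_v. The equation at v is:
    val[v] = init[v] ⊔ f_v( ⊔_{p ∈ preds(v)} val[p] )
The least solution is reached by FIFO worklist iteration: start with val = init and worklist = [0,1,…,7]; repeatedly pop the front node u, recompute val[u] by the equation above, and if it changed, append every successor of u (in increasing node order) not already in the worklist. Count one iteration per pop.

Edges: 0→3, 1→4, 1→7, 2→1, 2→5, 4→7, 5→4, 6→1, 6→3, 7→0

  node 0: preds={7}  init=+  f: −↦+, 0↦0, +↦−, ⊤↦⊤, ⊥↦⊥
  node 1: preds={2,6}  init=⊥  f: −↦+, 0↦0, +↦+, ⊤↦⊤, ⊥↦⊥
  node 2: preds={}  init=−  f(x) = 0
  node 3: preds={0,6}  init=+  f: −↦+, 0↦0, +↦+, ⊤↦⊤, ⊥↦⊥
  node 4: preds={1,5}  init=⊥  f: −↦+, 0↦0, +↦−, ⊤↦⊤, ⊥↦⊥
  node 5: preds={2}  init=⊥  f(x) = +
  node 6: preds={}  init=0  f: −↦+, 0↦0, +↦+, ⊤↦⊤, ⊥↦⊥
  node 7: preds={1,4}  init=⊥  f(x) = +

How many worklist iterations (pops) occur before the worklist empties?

Iteration log — 12 steps:
  step 1. node 0  ⊔preds=⊥  new=+  stable
  step 2. node 1  ⊔preds=⊤  new=⊤  old=⊥  +wl: 
  step 3. node 2  ⊔preds=⊥  new=⊤  old=−  +wl: 1
  step 4. node 3  ⊔preds=⊤  new=⊤  old=+  +wl: 
  step 5. node 4  ⊔preds=⊤  new=⊤  old=⊥  +wl: 
  step 6. node 5  ⊔preds=⊤  new=+  old=⊥  +wl: 4
  step 7. node 6  ⊔preds=⊥  new=0  stable
  step 8. node 7  ⊔preds=⊤  new=+  old=⊥  +wl: 0
  step 9. node 1  ⊔preds=⊤  new=⊤  stable
  step 10. node 4  ⊔preds=⊤  new=⊤  stable
  step 11. node 0  ⊔preds=+  new=⊤  old=+  +wl: 3
  step 12. node 3  ⊔preds=⊤  new=⊤  stable

Least fixpoint reached:
  node 0: ⊤
  node 1: ⊤
  node 2: ⊤
  node 3: ⊤
  node 4: ⊤
  node 5: +
  node 6: 0
  node 7: +

12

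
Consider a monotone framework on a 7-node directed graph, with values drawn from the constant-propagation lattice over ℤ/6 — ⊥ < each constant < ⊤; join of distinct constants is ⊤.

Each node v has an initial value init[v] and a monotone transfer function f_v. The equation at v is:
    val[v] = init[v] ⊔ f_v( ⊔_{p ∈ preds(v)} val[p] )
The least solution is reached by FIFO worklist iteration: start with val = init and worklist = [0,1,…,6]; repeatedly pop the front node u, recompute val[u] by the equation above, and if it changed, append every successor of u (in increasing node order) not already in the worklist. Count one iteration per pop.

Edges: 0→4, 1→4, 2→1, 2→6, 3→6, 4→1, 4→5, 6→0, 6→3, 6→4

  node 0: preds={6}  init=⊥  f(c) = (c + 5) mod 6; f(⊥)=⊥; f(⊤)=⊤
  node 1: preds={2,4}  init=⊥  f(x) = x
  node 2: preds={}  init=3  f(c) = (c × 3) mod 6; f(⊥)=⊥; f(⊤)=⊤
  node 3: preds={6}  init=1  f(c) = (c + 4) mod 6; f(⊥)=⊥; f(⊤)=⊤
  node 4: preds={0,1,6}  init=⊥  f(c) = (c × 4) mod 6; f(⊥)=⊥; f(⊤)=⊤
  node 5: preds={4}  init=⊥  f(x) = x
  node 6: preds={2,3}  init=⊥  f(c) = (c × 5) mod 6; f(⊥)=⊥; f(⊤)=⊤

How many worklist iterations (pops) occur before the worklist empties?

14

Iteration log — 14 steps:
  step 1. node 0  ⊔preds=⊥  new=⊥  stable
  step 2. node 1  ⊔preds=3  new=3  old=⊥  +wl: 
  step 3. node 2  ⊔preds=⊥  new=3  stable
  step 4. node 3  ⊔preds=⊥  new=1  stable
  step 5. node 4  ⊔preds=3  new=0  old=⊥  +wl: 1
  step 6. node 5  ⊔preds=0  new=0  old=⊥  +wl: 
  step 7. node 6  ⊔preds=⊤  new=⊤  old=⊥  +wl: 0,3,4
  step 8. node 1  ⊔preds=⊤  new=⊤  old=3  +wl: 
  step 9. node 0  ⊔preds=⊤  new=⊤  old=⊥  +wl: 
  step 10. node 3  ⊔preds=⊤  new=⊤  old=1  +wl: 6
  step 11. node 4  ⊔preds=⊤  new=⊤  old=0  +wl: 1,5
  step 12. node 6  ⊔preds=⊤  new=⊤  stable
  step 13. node 1  ⊔preds=⊤  new=⊤  stable
  step 14. node 5  ⊔preds=⊤  new=⊤  old=0  +wl: 

Least fixpoint reached:
  node 0: ⊤
  node 1: ⊤
  node 2: 3
  node 3: ⊤
  node 4: ⊤
  node 5: ⊤
  node 6: ⊤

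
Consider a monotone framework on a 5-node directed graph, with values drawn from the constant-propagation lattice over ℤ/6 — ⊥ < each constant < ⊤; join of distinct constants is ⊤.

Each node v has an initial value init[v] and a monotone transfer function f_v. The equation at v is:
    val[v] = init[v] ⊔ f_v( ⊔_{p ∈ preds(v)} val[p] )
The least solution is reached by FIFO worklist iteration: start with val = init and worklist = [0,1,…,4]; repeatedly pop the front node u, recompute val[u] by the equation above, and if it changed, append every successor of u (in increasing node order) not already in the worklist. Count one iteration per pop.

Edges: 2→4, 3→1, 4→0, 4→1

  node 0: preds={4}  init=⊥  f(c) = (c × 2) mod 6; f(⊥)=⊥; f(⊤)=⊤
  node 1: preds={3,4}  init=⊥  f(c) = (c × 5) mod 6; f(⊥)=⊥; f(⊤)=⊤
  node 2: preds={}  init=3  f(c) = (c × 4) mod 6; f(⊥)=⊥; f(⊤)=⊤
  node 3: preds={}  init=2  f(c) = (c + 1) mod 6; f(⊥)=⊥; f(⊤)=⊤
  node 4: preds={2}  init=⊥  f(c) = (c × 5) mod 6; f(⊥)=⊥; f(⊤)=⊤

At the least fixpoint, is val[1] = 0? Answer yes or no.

Trace (7 dequeues):
  [1] u=0 | in ⊥ | out ⊥ | ==
  [2] u=1 | in 2 | out 4 | prev ⊥ | push {}
  [3] u=2 | in ⊥ | out 3 | ==
  [4] u=3 | in ⊥ | out 2 | ==
  [5] u=4 | in 3 | out 3 | prev ⊥ | push {0,1}
  [6] u=0 | in 3 | out 0 | prev ⊥ | push {}
  [7] u=1 | in ⊤ | out ⊤ | prev 4 | push {}

Converged values:
  [0] 0
  [1] ⊤
  [2] 3
  [3] 2
  [4] 3

no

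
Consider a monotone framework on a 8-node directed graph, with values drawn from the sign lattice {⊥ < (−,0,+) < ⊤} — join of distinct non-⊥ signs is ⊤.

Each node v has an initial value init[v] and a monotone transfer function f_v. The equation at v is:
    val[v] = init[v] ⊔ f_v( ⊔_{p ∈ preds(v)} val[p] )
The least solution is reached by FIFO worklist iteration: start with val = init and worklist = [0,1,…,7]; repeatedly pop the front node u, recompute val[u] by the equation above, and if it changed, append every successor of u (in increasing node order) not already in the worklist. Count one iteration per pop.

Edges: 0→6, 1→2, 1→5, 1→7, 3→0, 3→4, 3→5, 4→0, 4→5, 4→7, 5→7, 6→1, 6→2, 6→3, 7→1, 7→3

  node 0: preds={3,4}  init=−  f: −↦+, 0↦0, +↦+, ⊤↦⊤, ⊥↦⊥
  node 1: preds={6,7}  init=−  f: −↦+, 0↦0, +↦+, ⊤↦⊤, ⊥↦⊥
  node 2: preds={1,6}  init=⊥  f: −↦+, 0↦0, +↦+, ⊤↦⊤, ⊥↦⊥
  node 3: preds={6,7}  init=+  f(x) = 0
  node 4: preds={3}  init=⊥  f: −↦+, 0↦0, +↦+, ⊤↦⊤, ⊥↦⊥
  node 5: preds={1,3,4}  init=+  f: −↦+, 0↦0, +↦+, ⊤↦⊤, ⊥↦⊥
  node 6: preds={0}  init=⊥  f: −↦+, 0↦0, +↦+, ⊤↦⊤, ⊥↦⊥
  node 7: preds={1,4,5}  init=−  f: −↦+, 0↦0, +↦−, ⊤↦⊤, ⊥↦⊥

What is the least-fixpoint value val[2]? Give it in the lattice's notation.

⊤

Iteration log — 12 steps:
  step 1. node 0  ⊔preds=+  new=⊤  old=−  +wl: 
  step 2. node 1  ⊔preds=−  new=⊤  old=−  +wl: 
  step 3. node 2  ⊔preds=⊤  new=⊤  old=⊥  +wl: 
  step 4. node 3  ⊔preds=−  new=⊤  old=+  +wl: 0
  step 5. node 4  ⊔preds=⊤  new=⊤  old=⊥  +wl: 
  step 6. node 5  ⊔preds=⊤  new=⊤  old=+  +wl: 
  step 7. node 6  ⊔preds=⊤  new=⊤  old=⊥  +wl: 1,2,3
  step 8. node 7  ⊔preds=⊤  new=⊤  old=−  +wl: 
  step 9. node 0  ⊔preds=⊤  new=⊤  stable
  step 10. node 1  ⊔preds=⊤  new=⊤  stable
  step 11. node 2  ⊔preds=⊤  new=⊤  stable
  step 12. node 3  ⊔preds=⊤  new=⊤  stable

Least fixpoint reached:
  node 0: ⊤
  node 1: ⊤
  node 2: ⊤
  node 3: ⊤
  node 4: ⊤
  node 5: ⊤
  node 6: ⊤
  node 7: ⊤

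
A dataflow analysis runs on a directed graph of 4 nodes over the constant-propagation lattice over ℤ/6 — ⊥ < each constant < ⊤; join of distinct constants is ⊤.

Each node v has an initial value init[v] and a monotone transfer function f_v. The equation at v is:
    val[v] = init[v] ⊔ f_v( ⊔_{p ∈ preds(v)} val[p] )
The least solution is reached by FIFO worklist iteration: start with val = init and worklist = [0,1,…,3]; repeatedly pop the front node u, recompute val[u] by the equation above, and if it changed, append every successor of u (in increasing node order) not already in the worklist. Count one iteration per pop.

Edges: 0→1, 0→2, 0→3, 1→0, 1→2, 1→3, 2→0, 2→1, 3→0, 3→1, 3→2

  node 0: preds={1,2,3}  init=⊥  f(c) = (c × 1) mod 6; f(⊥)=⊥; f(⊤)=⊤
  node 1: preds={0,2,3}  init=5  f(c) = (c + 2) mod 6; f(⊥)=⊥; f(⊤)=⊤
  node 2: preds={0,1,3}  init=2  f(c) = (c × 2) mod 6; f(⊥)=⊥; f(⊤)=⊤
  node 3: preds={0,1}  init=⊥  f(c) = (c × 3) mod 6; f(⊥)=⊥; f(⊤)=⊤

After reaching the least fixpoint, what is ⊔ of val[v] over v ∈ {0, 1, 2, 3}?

⊤

Worklist (7 pops):
  #1 pop 0: in=⊤ → ⊤ (was ⊥); enqueue []
  #2 pop 1: in=⊤ → ⊤ (was 5); enqueue [0]
  #3 pop 2: in=⊤ → ⊤ (was 2); enqueue [1]
  #4 pop 3: in=⊤ → ⊤ (was ⊥); enqueue [2]
  #5 pop 0: in=⊤ → ⊤ (no change)
  #6 pop 1: in=⊤ → ⊤ (no change)
  #7 pop 2: in=⊤ → ⊤ (no change)

Fixpoint:
  val[0] = ⊤
  val[1] = ⊤
  val[2] = ⊤
  val[3] = ⊤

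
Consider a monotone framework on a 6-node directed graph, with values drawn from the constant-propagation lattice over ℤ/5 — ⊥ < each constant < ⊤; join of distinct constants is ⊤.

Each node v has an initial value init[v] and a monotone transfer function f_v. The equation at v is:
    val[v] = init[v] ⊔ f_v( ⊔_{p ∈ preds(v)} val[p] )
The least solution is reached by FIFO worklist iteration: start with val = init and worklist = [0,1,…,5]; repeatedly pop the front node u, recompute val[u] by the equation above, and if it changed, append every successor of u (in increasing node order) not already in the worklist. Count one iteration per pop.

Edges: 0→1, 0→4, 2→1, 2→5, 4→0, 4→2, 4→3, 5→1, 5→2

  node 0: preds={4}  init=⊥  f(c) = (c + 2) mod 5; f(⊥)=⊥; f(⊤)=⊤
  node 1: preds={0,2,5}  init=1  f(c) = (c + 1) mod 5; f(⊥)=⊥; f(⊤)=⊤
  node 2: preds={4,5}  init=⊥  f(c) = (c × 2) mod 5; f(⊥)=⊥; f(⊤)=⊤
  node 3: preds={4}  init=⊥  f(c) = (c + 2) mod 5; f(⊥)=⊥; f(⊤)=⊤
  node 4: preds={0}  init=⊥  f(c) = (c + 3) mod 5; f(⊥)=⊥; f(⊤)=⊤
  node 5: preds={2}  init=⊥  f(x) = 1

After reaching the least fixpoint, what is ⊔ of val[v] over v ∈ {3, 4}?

⊥

Trace (10 dequeues):
  [1] u=0 | in ⊥ | out ⊥ | ==
  [2] u=1 | in ⊥ | out 1 | ==
  [3] u=2 | in ⊥ | out ⊥ | ==
  [4] u=3 | in ⊥ | out ⊥ | ==
  [5] u=4 | in ⊥ | out ⊥ | ==
  [6] u=5 | in ⊥ | out 1 | prev ⊥ | push {1,2}
  [7] u=1 | in 1 | out ⊤ | prev 1 | push {}
  [8] u=2 | in 1 | out 2 | prev ⊥ | push {1,5}
  [9] u=1 | in ⊤ | out ⊤ | ==
  [10] u=5 | in 2 | out 1 | ==

Converged values:
  [0] ⊥
  [1] ⊤
  [2] 2
  [3] ⊥
  [4] ⊥
  [5] 1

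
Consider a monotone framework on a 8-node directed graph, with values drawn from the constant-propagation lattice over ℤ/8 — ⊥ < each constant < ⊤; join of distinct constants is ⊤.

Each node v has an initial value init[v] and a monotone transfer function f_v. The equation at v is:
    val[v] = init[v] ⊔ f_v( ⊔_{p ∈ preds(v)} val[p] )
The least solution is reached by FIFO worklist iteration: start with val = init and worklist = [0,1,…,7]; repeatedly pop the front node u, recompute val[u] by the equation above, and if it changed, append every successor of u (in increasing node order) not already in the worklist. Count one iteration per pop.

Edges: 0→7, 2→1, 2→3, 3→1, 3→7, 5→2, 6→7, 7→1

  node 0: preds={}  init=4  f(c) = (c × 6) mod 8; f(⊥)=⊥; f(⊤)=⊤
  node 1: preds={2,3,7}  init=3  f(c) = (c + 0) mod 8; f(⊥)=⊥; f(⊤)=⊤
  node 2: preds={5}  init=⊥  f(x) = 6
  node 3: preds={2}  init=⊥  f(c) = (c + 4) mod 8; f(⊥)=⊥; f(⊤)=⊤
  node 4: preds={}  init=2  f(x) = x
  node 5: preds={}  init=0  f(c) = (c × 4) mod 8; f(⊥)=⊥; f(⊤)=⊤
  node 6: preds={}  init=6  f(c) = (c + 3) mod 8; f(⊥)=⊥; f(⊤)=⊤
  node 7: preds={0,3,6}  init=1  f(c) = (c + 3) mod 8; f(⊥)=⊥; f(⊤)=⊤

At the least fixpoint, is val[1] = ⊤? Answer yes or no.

yes

Worklist (9 pops):
  #1 pop 0: in=⊥ → 4 (no change)
  #2 pop 1: in=1 → ⊤ (was 3); enqueue []
  #3 pop 2: in=0 → 6 (was ⊥); enqueue [1]
  #4 pop 3: in=6 → 2 (was ⊥); enqueue []
  #5 pop 4: in=⊥ → 2 (no change)
  #6 pop 5: in=⊥ → 0 (no change)
  #7 pop 6: in=⊥ → 6 (no change)
  #8 pop 7: in=⊤ → ⊤ (was 1); enqueue []
  #9 pop 1: in=⊤ → ⊤ (no change)

Fixpoint:
  val[0] = 4
  val[1] = ⊤
  val[2] = 6
  val[3] = 2
  val[4] = 2
  val[5] = 0
  val[6] = 6
  val[7] = ⊤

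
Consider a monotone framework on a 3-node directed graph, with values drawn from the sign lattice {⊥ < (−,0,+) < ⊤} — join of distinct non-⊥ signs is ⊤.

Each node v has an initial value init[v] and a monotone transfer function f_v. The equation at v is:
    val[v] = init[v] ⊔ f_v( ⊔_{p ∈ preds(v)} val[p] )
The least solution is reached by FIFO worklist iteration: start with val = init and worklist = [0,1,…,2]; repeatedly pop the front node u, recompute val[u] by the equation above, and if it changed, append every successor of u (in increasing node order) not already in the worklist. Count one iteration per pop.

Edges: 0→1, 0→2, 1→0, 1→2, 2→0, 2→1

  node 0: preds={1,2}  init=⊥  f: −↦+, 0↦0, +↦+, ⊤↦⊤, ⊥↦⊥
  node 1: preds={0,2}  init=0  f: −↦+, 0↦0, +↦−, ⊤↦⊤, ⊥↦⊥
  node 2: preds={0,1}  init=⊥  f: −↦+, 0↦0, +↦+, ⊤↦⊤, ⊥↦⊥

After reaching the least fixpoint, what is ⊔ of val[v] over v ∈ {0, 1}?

Iteration log — 5 steps:
  step 1. node 0  ⊔preds=0  new=0  old=⊥  +wl: 
  step 2. node 1  ⊔preds=0  new=0  stable
  step 3. node 2  ⊔preds=0  new=0  old=⊥  +wl: 0,1
  step 4. node 0  ⊔preds=0  new=0  stable
  step 5. node 1  ⊔preds=0  new=0  stable

Least fixpoint reached:
  node 0: 0
  node 1: 0
  node 2: 0

0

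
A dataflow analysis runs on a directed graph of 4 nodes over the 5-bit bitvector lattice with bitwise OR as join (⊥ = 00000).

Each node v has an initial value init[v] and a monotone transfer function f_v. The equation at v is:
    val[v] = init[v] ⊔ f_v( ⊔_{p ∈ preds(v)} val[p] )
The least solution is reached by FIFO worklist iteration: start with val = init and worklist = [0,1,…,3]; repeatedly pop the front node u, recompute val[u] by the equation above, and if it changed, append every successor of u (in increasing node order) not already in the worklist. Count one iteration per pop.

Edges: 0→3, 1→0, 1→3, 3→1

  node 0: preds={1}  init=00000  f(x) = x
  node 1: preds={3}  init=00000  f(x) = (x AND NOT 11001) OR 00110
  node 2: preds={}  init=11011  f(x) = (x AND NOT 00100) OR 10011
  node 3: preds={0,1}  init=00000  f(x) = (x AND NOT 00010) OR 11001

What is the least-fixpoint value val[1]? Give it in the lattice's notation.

00110

Iteration log — 7 steps:
  step 1. node 0  ⊔preds=00000  new=00000  stable
  step 2. node 1  ⊔preds=00000  new=00110  old=00000  +wl: 0
  step 3. node 2  ⊔preds=00000  new=11011  stable
  step 4. node 3  ⊔preds=00110  new=11101  old=00000  +wl: 1
  step 5. node 0  ⊔preds=00110  new=00110  old=00000  +wl: 3
  step 6. node 1  ⊔preds=11101  new=00110  stable
  step 7. node 3  ⊔preds=00110  new=11101  stable

Least fixpoint reached:
  node 0: 00110
  node 1: 00110
  node 2: 11011
  node 3: 11101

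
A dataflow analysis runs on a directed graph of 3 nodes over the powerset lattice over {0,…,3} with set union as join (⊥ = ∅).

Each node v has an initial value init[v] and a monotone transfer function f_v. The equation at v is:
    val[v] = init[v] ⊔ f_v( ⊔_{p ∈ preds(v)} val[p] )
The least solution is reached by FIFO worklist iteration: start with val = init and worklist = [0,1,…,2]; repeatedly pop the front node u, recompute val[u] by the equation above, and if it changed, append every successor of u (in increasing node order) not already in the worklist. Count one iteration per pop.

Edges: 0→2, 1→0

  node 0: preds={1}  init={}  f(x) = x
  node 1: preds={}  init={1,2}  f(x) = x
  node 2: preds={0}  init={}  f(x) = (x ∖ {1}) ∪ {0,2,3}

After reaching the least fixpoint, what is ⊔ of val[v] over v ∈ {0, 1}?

Worklist (3 pops):
  #1 pop 0: in={1,2} → {1,2} (was {}); enqueue []
  #2 pop 1: in={} → {1,2} (no change)
  #3 pop 2: in={1,2} → {0,2,3} (was {}); enqueue []

Fixpoint:
  val[0] = {1,2}
  val[1] = {1,2}
  val[2] = {0,2,3}

{1,2}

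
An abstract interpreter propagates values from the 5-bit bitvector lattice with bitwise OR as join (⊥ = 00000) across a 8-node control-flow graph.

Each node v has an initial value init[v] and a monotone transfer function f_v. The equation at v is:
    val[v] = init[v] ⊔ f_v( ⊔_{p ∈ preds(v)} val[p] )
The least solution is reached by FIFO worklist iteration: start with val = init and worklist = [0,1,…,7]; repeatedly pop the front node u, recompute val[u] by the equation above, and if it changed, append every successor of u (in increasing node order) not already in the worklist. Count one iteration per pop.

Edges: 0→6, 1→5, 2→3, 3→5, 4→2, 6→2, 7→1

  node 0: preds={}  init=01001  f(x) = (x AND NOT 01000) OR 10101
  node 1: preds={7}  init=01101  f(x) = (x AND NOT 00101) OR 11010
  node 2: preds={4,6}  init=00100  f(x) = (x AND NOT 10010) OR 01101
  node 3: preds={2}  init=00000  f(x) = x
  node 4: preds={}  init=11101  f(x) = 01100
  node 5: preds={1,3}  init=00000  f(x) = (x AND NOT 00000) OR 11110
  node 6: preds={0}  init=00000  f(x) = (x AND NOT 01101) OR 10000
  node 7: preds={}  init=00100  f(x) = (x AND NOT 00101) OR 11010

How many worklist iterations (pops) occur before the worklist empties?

Trace (10 dequeues):
  [1] u=0 | in 00000 | out 11101 | prev 01001 | push {}
  [2] u=1 | in 00100 | out 11111 | prev 01101 | push {}
  [3] u=2 | in 11101 | out 01101 | prev 00100 | push {}
  [4] u=3 | in 01101 | out 01101 | prev 00000 | push {}
  [5] u=4 | in 00000 | out 11101 | ==
  [6] u=5 | in 11111 | out 11111 | prev 00000 | push {}
  [7] u=6 | in 11101 | out 10000 | prev 00000 | push {2}
  [8] u=7 | in 00000 | out 11110 | prev 00100 | push {1}
  [9] u=2 | in 11101 | out 01101 | ==
  [10] u=1 | in 11110 | out 11111 | ==

Converged values:
  [0] 11101
  [1] 11111
  [2] 01101
  [3] 01101
  [4] 11101
  [5] 11111
  [6] 10000
  [7] 11110

10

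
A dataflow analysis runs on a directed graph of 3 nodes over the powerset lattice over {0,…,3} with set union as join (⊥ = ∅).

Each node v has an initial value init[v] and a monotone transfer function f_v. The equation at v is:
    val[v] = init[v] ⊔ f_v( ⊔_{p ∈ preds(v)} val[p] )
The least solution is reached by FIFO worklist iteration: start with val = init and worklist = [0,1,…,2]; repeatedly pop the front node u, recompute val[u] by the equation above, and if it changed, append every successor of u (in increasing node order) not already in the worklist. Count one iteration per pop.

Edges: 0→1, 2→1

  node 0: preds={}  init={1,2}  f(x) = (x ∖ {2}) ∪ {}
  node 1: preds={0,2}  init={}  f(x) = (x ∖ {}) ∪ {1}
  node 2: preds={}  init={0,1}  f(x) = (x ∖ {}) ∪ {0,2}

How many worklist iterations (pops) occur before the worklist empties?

Trace (4 dequeues):
  [1] u=0 | in {} | out {1,2} | ==
  [2] u=1 | in {0,1,2} | out {0,1,2} | prev {} | push {}
  [3] u=2 | in {} | out {0,1,2} | prev {0,1} | push {1}
  [4] u=1 | in {0,1,2} | out {0,1,2} | ==

Converged values:
  [0] {1,2}
  [1] {0,1,2}
  [2] {0,1,2}

4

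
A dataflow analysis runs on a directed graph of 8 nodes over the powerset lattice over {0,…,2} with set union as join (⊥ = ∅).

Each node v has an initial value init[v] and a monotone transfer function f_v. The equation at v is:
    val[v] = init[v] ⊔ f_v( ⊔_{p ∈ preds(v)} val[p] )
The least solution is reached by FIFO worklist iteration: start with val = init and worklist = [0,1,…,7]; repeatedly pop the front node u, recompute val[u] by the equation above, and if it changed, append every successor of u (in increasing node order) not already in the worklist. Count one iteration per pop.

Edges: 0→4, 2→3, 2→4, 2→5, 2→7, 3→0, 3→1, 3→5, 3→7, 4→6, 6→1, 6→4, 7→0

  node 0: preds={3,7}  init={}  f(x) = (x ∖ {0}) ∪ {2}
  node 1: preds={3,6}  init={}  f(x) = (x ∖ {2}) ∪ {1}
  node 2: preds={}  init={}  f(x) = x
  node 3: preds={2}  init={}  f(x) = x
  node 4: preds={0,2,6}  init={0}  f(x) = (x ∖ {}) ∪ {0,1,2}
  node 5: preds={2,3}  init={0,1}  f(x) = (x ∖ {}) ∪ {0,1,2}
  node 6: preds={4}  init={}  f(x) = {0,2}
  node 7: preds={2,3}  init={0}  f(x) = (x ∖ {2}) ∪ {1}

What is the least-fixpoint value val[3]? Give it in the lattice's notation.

Iteration log — 12 steps:
  step 1. node 0  ⊔preds={0}  new={2}  old={}  +wl: 
  step 2. node 1  ⊔preds={}  new={1}  old={}  +wl: 
  step 3. node 2  ⊔preds={}  new={}  stable
  step 4. node 3  ⊔preds={}  new={}  stable
  step 5. node 4  ⊔preds={2}  new={0,1,2}  old={0}  +wl: 
  step 6. node 5  ⊔preds={}  new={0,1,2}  old={0,1}  +wl: 
  step 7. node 6  ⊔preds={0,1,2}  new={0,2}  old={}  +wl: 1,4
  step 8. node 7  ⊔preds={}  new={0,1}  old={0}  +wl: 0
  step 9. node 1  ⊔preds={0,2}  new={0,1}  old={1}  +wl: 
  step 10. node 4  ⊔preds={0,2}  new={0,1,2}  stable
  step 11. node 0  ⊔preds={0,1}  new={1,2}  old={2}  +wl: 4
  step 12. node 4  ⊔preds={0,1,2}  new={0,1,2}  stable

Least fixpoint reached:
  node 0: {1,2}
  node 1: {0,1}
  node 2: {}
  node 3: {}
  node 4: {0,1,2}
  node 5: {0,1,2}
  node 6: {0,2}
  node 7: {0,1}

{}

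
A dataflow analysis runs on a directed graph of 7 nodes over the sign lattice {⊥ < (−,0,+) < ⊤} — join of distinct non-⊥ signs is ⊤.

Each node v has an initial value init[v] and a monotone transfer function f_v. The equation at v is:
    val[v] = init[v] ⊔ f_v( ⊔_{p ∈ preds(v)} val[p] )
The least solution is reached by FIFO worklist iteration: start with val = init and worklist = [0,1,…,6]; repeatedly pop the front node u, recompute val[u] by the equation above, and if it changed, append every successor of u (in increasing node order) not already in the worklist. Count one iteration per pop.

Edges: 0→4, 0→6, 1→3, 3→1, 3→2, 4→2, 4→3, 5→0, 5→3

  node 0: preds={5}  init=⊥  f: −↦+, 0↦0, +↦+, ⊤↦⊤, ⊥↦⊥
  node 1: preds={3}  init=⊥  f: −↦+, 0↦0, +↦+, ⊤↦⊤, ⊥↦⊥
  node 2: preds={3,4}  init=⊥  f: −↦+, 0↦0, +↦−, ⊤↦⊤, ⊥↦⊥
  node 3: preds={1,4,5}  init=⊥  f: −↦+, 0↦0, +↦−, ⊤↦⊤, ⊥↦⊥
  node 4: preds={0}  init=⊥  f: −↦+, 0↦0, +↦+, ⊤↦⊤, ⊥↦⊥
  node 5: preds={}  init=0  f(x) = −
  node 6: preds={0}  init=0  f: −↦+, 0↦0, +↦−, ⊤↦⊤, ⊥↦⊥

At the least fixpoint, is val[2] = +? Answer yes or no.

Iteration log — 17 steps:
  step 1. node 0  ⊔preds=0  new=0  old=⊥  +wl: 
  step 2. node 1  ⊔preds=⊥  new=⊥  stable
  step 3. node 2  ⊔preds=⊥  new=⊥  stable
  step 4. node 3  ⊔preds=0  new=0  old=⊥  +wl: 1,2
  step 5. node 4  ⊔preds=0  new=0  old=⊥  +wl: 3
  step 6. node 5  ⊔preds=⊥  new=⊤  old=0  +wl: 0
  step 7. node 6  ⊔preds=0  new=0  stable
  step 8. node 1  ⊔preds=0  new=0  old=⊥  +wl: 
  step 9. node 2  ⊔preds=0  new=0  old=⊥  +wl: 
  step 10. node 3  ⊔preds=⊤  new=⊤  old=0  +wl: 1,2
  step 11. node 0  ⊔preds=⊤  new=⊤  old=0  +wl: 4,6
  step 12. node 1  ⊔preds=⊤  new=⊤  old=0  +wl: 3
  step 13. node 2  ⊔preds=⊤  new=⊤  old=0  +wl: 
  step 14. node 4  ⊔preds=⊤  new=⊤  old=0  +wl: 2
  step 15. node 6  ⊔preds=⊤  new=⊤  old=0  +wl: 
  step 16. node 3  ⊔preds=⊤  new=⊤  stable
  step 17. node 2  ⊔preds=⊤  new=⊤  stable

Least fixpoint reached:
  node 0: ⊤
  node 1: ⊤
  node 2: ⊤
  node 3: ⊤
  node 4: ⊤
  node 5: ⊤
  node 6: ⊤

no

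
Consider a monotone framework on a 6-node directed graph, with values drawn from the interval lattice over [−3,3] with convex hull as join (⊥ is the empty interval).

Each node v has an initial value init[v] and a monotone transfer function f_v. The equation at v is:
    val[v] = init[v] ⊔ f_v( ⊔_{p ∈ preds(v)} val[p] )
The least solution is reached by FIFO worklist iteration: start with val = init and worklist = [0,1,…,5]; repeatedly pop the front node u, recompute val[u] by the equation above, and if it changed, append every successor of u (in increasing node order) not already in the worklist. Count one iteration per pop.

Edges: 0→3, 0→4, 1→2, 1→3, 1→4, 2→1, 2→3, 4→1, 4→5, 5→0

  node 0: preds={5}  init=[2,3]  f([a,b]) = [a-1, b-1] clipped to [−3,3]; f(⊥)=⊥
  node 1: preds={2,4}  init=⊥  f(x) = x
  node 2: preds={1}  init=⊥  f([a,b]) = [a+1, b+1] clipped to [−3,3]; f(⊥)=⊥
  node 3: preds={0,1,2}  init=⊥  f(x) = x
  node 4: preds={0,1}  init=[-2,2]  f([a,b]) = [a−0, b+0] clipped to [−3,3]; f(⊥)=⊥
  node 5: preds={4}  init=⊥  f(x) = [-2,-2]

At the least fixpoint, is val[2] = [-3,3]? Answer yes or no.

Trace (17 dequeues):
  [1] u=0 | in ⊥ | out [2,3] | ==
  [2] u=1 | in [-2,2] | out [-2,2] | prev ⊥ | push {}
  [3] u=2 | in [-2,2] | out [-1,3] | prev ⊥ | push {1}
  [4] u=3 | in [-2,3] | out [-2,3] | prev ⊥ | push {}
  [5] u=4 | in [-2,3] | out [-2,3] | prev [-2,2] | push {}
  [6] u=5 | in [-2,3] | out [-2,-2] | prev ⊥ | push {0}
  [7] u=1 | in [-2,3] | out [-2,3] | prev [-2,2] | push {2,3,4}
  [8] u=0 | in [-2,-2] | out [-3,3] | prev [2,3] | push {}
  [9] u=2 | in [-2,3] | out [-1,3] | ==
  [10] u=3 | in [-3,3] | out [-3,3] | prev [-2,3] | push {}
  [11] u=4 | in [-3,3] | out [-3,3] | prev [-2,3] | push {1,5}
  [12] u=1 | in [-3,3] | out [-3,3] | prev [-2,3] | push {2,3,4}
  [13] u=5 | in [-3,3] | out [-2,-2] | ==
  [14] u=2 | in [-3,3] | out [-2,3] | prev [-1,3] | push {1}
  [15] u=3 | in [-3,3] | out [-3,3] | ==
  [16] u=4 | in [-3,3] | out [-3,3] | ==
  [17] u=1 | in [-3,3] | out [-3,3] | ==

Converged values:
  [0] [-3,3]
  [1] [-3,3]
  [2] [-2,3]
  [3] [-3,3]
  [4] [-3,3]
  [5] [-2,-2]

no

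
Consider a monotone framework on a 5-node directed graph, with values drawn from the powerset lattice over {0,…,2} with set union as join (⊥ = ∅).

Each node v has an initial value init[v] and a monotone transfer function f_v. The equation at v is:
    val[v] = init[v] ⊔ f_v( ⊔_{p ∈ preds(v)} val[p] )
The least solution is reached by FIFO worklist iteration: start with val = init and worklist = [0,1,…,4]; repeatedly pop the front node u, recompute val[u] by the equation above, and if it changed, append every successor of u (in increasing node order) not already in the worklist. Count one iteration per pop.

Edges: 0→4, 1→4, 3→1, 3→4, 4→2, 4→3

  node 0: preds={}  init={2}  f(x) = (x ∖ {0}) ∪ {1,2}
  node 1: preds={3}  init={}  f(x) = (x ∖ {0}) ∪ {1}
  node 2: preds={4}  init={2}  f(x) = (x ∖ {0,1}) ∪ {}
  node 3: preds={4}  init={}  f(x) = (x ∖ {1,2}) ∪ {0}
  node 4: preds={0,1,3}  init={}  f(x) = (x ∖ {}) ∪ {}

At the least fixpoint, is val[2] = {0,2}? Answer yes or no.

Iteration log — 8 steps:
  step 1. node 0  ⊔preds={}  new={1,2}  old={2}  +wl: 
  step 2. node 1  ⊔preds={}  new={1}  old={}  +wl: 
  step 3. node 2  ⊔preds={}  new={2}  stable
  step 4. node 3  ⊔preds={}  new={0}  old={}  +wl: 1
  step 5. node 4  ⊔preds={0,1,2}  new={0,1,2}  old={}  +wl: 2,3
  step 6. node 1  ⊔preds={0}  new={1}  stable
  step 7. node 2  ⊔preds={0,1,2}  new={2}  stable
  step 8. node 3  ⊔preds={0,1,2}  new={0}  stable

Least fixpoint reached:
  node 0: {1,2}
  node 1: {1}
  node 2: {2}
  node 3: {0}
  node 4: {0,1,2}

no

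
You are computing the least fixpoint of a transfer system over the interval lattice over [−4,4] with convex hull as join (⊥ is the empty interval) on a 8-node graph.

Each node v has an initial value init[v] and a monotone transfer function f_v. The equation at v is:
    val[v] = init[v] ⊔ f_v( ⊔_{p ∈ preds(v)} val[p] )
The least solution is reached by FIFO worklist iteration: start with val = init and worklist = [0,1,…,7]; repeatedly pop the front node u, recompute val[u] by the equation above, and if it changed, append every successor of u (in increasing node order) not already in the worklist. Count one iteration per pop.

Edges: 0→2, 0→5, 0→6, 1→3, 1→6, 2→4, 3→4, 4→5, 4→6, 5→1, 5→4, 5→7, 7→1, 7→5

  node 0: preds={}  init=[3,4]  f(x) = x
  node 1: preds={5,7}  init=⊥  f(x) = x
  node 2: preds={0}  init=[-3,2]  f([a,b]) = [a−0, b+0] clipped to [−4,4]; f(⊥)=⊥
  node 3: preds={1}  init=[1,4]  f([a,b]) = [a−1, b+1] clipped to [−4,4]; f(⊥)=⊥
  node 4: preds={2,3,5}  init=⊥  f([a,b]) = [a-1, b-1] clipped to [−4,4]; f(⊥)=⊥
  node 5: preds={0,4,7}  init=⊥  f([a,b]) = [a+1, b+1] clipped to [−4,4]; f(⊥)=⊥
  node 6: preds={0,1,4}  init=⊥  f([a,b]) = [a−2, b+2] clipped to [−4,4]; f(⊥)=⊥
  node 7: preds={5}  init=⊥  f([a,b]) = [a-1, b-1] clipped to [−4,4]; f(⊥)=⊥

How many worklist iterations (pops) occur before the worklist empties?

Trace (14 dequeues):
  [1] u=0 | in ⊥ | out [3,4] | ==
  [2] u=1 | in ⊥ | out ⊥ | ==
  [3] u=2 | in [3,4] | out [-3,4] | prev [-3,2] | push {}
  [4] u=3 | in ⊥ | out [1,4] | ==
  [5] u=4 | in [-3,4] | out [-4,3] | prev ⊥ | push {}
  [6] u=5 | in [-4,4] | out [-3,4] | prev ⊥ | push {1,4}
  [7] u=6 | in [-4,4] | out [-4,4] | prev ⊥ | push {}
  [8] u=7 | in [-3,4] | out [-4,3] | prev ⊥ | push {5}
  [9] u=1 | in [-4,4] | out [-4,4] | prev ⊥ | push {3,6}
  [10] u=4 | in [-3,4] | out [-4,3] | ==
  [11] u=5 | in [-4,4] | out [-3,4] | ==
  [12] u=3 | in [-4,4] | out [-4,4] | prev [1,4] | push {4}
  [13] u=6 | in [-4,4] | out [-4,4] | ==
  [14] u=4 | in [-4,4] | out [-4,3] | ==

Converged values:
  [0] [3,4]
  [1] [-4,4]
  [2] [-3,4]
  [3] [-4,4]
  [4] [-4,3]
  [5] [-3,4]
  [6] [-4,4]
  [7] [-4,3]

14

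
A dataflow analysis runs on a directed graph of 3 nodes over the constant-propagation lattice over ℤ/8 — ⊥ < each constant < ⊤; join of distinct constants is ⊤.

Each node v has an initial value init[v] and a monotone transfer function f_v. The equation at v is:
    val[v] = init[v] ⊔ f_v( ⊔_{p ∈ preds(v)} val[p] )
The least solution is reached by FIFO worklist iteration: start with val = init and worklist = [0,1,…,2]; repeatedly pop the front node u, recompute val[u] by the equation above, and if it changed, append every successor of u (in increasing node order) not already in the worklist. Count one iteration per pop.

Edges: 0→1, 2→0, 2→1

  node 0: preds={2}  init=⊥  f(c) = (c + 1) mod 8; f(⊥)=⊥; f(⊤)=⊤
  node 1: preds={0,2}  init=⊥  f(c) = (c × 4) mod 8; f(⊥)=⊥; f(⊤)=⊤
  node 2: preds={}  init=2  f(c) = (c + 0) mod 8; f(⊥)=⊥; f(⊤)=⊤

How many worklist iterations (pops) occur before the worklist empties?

Worklist (3 pops):
  #1 pop 0: in=2 → 3 (was ⊥); enqueue []
  #2 pop 1: in=⊤ → ⊤ (was ⊥); enqueue []
  #3 pop 2: in=⊥ → 2 (no change)

Fixpoint:
  val[0] = 3
  val[1] = ⊤
  val[2] = 2

3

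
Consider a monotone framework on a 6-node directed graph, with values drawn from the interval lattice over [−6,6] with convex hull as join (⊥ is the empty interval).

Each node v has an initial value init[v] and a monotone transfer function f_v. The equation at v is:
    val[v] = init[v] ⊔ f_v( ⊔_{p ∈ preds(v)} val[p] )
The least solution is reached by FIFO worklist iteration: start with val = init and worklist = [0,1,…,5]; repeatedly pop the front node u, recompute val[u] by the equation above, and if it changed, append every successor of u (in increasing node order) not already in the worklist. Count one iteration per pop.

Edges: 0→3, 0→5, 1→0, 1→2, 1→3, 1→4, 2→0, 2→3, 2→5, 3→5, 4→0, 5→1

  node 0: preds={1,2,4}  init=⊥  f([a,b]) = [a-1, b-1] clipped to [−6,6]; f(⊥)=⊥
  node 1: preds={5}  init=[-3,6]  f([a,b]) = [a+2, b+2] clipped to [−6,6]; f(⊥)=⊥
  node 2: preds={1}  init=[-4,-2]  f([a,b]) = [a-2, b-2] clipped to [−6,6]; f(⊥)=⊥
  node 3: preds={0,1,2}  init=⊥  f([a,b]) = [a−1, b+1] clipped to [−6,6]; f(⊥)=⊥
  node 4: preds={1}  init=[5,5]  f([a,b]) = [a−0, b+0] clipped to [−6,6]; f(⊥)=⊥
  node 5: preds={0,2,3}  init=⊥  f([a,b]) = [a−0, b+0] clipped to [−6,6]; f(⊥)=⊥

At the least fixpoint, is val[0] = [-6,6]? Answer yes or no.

Iteration log — 16 steps:
  step 1. node 0  ⊔preds=[-4,6]  new=[-5,5]  old=⊥  +wl: 
  step 2. node 1  ⊔preds=⊥  new=[-3,6]  stable
  step 3. node 2  ⊔preds=[-3,6]  new=[-5,4]  old=[-4,-2]  +wl: 0
  step 4. node 3  ⊔preds=[-5,6]  new=[-6,6]  old=⊥  +wl: 
  step 5. node 4  ⊔preds=[-3,6]  new=[-3,6]  old=[5,5]  +wl: 
  step 6. node 5  ⊔preds=[-6,6]  new=[-6,6]  old=⊥  +wl: 1
  step 7. node 0  ⊔preds=[-5,6]  new=[-6,5]  old=[-5,5]  +wl: 3,5
  step 8. node 1  ⊔preds=[-6,6]  new=[-4,6]  old=[-3,6]  +wl: 0,2,4
  step 9. node 3  ⊔preds=[-6,6]  new=[-6,6]  stable
  step 10. node 5  ⊔preds=[-6,6]  new=[-6,6]  stable
  step 11. node 0  ⊔preds=[-5,6]  new=[-6,5]  stable
  step 12. node 2  ⊔preds=[-4,6]  new=[-6,4]  old=[-5,4]  +wl: 0,3,5
  step 13. node 4  ⊔preds=[-4,6]  new=[-4,6]  old=[-3,6]  +wl: 
  step 14. node 0  ⊔preds=[-6,6]  new=[-6,5]  stable
  step 15. node 3  ⊔preds=[-6,6]  new=[-6,6]  stable
  step 16. node 5  ⊔preds=[-6,6]  new=[-6,6]  stable

Least fixpoint reached:
  node 0: [-6,5]
  node 1: [-4,6]
  node 2: [-6,4]
  node 3: [-6,6]
  node 4: [-4,6]
  node 5: [-6,6]

no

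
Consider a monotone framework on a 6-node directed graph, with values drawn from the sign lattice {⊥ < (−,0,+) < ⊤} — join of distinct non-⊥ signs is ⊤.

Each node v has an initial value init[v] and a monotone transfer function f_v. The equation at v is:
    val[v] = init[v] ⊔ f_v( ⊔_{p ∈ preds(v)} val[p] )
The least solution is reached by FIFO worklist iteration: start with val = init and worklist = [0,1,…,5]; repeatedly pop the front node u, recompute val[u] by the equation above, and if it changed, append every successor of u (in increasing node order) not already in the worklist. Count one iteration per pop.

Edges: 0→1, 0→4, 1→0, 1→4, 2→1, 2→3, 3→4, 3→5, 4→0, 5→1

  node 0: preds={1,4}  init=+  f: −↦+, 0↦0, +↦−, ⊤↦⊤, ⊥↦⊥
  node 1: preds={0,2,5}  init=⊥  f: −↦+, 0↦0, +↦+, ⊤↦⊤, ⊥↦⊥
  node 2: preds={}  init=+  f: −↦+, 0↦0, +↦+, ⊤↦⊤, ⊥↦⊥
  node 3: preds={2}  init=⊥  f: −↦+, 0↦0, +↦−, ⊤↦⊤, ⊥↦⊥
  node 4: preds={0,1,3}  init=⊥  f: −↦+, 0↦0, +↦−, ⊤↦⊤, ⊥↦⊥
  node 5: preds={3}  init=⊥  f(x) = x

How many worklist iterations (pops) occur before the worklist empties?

Trace (10 dequeues):
  [1] u=0 | in ⊥ | out + | ==
  [2] u=1 | in + | out + | prev ⊥ | push {0}
  [3] u=2 | in ⊥ | out + | ==
  [4] u=3 | in + | out − | prev ⊥ | push {}
  [5] u=4 | in ⊤ | out ⊤ | prev ⊥ | push {}
  [6] u=5 | in − | out − | prev ⊥ | push {1}
  [7] u=0 | in ⊤ | out ⊤ | prev + | push {4}
  [8] u=1 | in ⊤ | out ⊤ | prev + | push {0}
  [9] u=4 | in ⊤ | out ⊤ | ==
  [10] u=0 | in ⊤ | out ⊤ | ==

Converged values:
  [0] ⊤
  [1] ⊤
  [2] +
  [3] −
  [4] ⊤
  [5] −

10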